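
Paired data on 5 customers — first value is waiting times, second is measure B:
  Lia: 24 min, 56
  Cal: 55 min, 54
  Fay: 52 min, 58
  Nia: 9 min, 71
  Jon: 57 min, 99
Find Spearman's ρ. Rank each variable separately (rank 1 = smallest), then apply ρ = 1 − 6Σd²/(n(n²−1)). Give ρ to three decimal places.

Ranks of variable 1: 2, 4, 3, 1, 5
Ranks of variable 2: 2, 1, 3, 4, 5
d = r₁ − r₂: 0, 3, 0, -3, 0
d²: 0, 9, 0, 9, 0; Σd² = 18
ρ = 1 − 6·18/(5·24) = 1 − 108/120 = 0.100

0.100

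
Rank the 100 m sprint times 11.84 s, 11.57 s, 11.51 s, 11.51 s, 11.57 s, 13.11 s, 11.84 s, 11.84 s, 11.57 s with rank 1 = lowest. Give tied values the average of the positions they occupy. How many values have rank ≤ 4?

Sorted (ascending): 11.51, 11.51, 11.57, 11.57, 11.57, 11.84, 11.84, 11.84, 13.11
The 2 values of 11.51 occupy positions 1–2 → average rank (1+2)/2 = 1.5.
The 3 values of 11.57 occupy positions 3–5 → average rank 4.
The 3 values of 11.84 occupy positions 6–8 → average rank 7.
Ranks ≤ 4: {1.5, 1.5, 4, 4, 4} → 5 values.

5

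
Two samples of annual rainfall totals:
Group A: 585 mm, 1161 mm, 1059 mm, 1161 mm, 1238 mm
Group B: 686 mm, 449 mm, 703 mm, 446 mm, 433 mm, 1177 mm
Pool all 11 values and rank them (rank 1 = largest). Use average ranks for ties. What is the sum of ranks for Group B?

Sorted (descending): 1238, 1177, 1161, 1161, 1059, 703, 686, 585, 449, 446, 433
The 2 values of 1161 occupy positions 3–4 → average rank (3+4)/2 = 3.5.
Group B values → pooled ranks: 686→7, 449→9, 703→6, 446→10, 433→11, 1177→2
Rank sum = 7 + 9 + 6 + 10 + 11 + 2 = 45

45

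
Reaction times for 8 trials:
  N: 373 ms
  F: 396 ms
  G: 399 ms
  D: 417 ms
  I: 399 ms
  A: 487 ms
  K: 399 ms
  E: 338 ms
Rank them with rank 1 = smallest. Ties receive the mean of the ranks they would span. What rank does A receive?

8

Sorted (ascending): 338, 373, 396, 399, 399, 399, 417, 487
The 3 values of 399 occupy positions 4–6 → average rank 5.
A has value 487 ms → rank 8.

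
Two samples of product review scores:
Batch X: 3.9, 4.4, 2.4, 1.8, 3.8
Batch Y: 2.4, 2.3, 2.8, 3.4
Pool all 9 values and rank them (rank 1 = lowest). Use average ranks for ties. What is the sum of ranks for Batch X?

Sorted (ascending): 1.8, 2.3, 2.4, 2.4, 2.8, 3.4, 3.8, 3.9, 4.4
The 2 values of 2.4 occupy positions 3–4 → average rank (3+4)/2 = 3.5.
Batch X values → pooled ranks: 3.9→8, 4.4→9, 2.4→3.5, 1.8→1, 3.8→7
Rank sum = 8 + 9 + 3.5 + 1 + 7 = 28.5

28.5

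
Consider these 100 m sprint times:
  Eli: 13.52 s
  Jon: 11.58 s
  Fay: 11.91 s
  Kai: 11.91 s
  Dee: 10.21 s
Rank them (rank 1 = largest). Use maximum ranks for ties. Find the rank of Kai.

Sorted (descending): 13.52, 11.91, 11.91, 11.58, 10.21
The 2 values of 11.91 occupy positions 2–3 → each gets rank 3.
Kai has value 11.91 s → rank 3.

3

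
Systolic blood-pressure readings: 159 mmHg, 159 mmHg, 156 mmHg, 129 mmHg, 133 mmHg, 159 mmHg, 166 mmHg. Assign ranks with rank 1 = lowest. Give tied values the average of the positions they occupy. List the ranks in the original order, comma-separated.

5, 5, 3, 1, 2, 5, 7

Sorted (ascending): 129, 133, 156, 159, 159, 159, 166
The 3 values of 159 occupy positions 4–6 → average rank 5.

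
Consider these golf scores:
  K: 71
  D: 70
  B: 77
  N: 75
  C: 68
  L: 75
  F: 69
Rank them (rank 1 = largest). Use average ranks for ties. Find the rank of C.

Sorted (descending): 77, 75, 75, 71, 70, 69, 68
The 2 values of 75 occupy positions 2–3 → average rank (2+3)/2 = 2.5.
C has value 68 → rank 7.

7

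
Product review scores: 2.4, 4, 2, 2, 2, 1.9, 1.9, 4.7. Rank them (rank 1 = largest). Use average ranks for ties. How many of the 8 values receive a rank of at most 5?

Sorted (descending): 4.7, 4, 2.4, 2, 2, 2, 1.9, 1.9
The 3 values of 2 occupy positions 4–6 → average rank 5.
The 2 values of 1.9 occupy positions 7–8 → average rank (7+8)/2 = 7.5.
Ranks ≤ 5: {1, 2, 3, 5, 5, 5} → 6 values.

6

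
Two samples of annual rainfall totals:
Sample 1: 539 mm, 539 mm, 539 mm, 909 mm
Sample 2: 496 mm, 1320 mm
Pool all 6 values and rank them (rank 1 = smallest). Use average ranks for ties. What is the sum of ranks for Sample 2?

7

Sorted (ascending): 496, 539, 539, 539, 909, 1320
The 3 values of 539 occupy positions 2–4 → average rank 3.
Sample 2 values → pooled ranks: 496→1, 1320→6
Rank sum = 1 + 6 = 7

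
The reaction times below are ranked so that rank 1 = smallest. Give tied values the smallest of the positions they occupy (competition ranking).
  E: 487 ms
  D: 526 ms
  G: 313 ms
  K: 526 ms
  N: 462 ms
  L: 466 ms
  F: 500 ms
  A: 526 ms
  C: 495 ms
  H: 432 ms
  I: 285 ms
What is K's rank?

Sorted (ascending): 285, 313, 432, 462, 466, 487, 495, 500, 526, 526, 526
The 3 values of 526 occupy positions 9–11 → each gets rank 9.
K has value 526 ms → rank 9.

9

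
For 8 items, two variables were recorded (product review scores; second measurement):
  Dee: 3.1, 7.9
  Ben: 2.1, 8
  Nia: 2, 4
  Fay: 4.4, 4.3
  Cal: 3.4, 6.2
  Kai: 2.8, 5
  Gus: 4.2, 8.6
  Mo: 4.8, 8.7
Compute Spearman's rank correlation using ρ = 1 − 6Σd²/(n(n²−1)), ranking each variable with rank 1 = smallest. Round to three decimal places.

0.476

Ranks of variable 1: 4, 2, 1, 7, 5, 3, 6, 8
Ranks of variable 2: 5, 6, 1, 2, 4, 3, 7, 8
d = r₁ − r₂: -1, -4, 0, 5, 1, 0, -1, 0
d²: 1, 16, 0, 25, 1, 0, 1, 0; Σd² = 44
ρ = 1 − 6·44/(8·63) = 1 − 264/504 = 0.476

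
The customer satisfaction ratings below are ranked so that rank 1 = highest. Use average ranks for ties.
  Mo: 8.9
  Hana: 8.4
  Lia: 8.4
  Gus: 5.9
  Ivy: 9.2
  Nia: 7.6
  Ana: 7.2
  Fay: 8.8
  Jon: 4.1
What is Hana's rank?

4.5

Sorted (descending): 9.2, 8.9, 8.8, 8.4, 8.4, 7.6, 7.2, 5.9, 4.1
The 2 values of 8.4 occupy positions 4–5 → average rank (4+5)/2 = 4.5.
Hana has value 8.4 → rank 4.5.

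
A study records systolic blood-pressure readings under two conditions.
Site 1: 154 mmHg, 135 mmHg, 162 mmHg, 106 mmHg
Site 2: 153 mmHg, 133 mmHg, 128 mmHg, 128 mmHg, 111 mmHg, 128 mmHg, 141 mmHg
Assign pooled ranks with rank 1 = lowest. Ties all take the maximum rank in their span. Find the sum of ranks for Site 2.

Sorted (ascending): 106, 111, 128, 128, 128, 133, 135, 141, 153, 154, 162
The 3 values of 128 occupy positions 3–5 → each gets rank 5.
Site 2 values → pooled ranks: 153→9, 133→6, 128→5, 128→5, 111→2, 128→5, 141→8
Rank sum = 9 + 6 + 5 + 5 + 2 + 5 + 8 = 40

40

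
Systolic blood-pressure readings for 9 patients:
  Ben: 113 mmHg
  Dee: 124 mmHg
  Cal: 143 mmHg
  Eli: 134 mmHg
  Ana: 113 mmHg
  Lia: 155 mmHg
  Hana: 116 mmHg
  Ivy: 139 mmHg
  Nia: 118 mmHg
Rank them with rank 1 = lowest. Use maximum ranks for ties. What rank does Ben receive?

2

Sorted (ascending): 113, 113, 116, 118, 124, 134, 139, 143, 155
The 2 values of 113 occupy positions 1–2 → each gets rank 2.
Ben has value 113 mmHg → rank 2.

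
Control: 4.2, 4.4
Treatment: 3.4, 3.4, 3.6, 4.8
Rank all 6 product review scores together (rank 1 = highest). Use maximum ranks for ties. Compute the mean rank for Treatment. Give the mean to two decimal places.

Sorted (descending): 4.8, 4.4, 4.2, 3.6, 3.4, 3.4
The 2 values of 3.4 occupy positions 5–6 → each gets rank 6.
Treatment values → pooled ranks: 3.4→6, 3.4→6, 3.6→4, 4.8→1
Mean rank = (6 + 6 + 4 + 1) / 4 = 4.25

4.25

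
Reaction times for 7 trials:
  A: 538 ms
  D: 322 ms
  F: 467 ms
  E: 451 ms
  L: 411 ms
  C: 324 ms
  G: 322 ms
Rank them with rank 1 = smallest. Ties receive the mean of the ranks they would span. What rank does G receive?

1.5

Sorted (ascending): 322, 322, 324, 411, 451, 467, 538
The 2 values of 322 occupy positions 1–2 → average rank (1+2)/2 = 1.5.
G has value 322 ms → rank 1.5.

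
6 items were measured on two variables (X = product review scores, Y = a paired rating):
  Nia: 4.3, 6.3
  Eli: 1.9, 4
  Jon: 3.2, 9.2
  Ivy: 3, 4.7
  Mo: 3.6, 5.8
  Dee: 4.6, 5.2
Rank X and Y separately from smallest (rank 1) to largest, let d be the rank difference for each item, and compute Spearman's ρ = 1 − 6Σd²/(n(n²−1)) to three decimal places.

Ranks of variable 1: 5, 1, 3, 2, 4, 6
Ranks of variable 2: 5, 1, 6, 2, 4, 3
d = r₁ − r₂: 0, 0, -3, 0, 0, 3
d²: 0, 0, 9, 0, 0, 9; Σd² = 18
ρ = 1 − 6·18/(6·35) = 1 − 108/210 = 0.486

0.486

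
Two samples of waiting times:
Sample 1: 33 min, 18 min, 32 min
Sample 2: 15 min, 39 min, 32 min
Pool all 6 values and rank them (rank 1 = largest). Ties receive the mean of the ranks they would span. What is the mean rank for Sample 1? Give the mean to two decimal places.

3.50

Sorted (descending): 39, 33, 32, 32, 18, 15
The 2 values of 32 occupy positions 3–4 → average rank (3+4)/2 = 3.5.
Sample 1 values → pooled ranks: 33→2, 18→5, 32→3.5
Mean rank = (2 + 5 + 3.5) / 3 = 3.50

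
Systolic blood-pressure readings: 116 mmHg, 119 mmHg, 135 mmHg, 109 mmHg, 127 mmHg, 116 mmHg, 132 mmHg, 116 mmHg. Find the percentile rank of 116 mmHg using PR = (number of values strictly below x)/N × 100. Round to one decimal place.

N = 8.
Strictly below 116: 1. Equal to 116: 3.
PR = 1/8 × 100 = 12.5

12.5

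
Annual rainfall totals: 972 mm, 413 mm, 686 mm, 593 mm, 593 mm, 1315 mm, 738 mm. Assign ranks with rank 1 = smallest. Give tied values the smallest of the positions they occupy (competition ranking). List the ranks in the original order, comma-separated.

Sorted (ascending): 413, 593, 593, 686, 738, 972, 1315
The 2 values of 593 occupy positions 2–3 → each gets rank 2.

6, 1, 4, 2, 2, 7, 5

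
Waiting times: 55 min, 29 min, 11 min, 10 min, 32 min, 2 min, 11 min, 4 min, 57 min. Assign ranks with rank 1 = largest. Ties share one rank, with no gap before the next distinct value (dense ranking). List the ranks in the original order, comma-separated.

Sorted (descending): 57, 55, 32, 29, 11, 11, 10, 4, 2
The 2 values of 11 share dense rank 5.
Remaining distinct values take the next consecutive integers.

2, 4, 5, 6, 3, 8, 5, 7, 1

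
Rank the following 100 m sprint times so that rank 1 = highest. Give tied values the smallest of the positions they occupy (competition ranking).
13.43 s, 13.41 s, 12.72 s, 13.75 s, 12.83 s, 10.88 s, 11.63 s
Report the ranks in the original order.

Sorted (descending): 13.75, 13.43, 13.41, 12.83, 12.72, 11.63, 10.88
No ties — each value takes its position as its rank.

2, 3, 5, 1, 4, 7, 6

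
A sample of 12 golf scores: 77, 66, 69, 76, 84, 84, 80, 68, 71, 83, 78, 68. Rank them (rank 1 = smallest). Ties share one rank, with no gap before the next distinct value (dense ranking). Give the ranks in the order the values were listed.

6, 1, 3, 5, 10, 10, 8, 2, 4, 9, 7, 2

Sorted (ascending): 66, 68, 68, 69, 71, 76, 77, 78, 80, 83, 84, 84
The 2 values of 68 share dense rank 2.
The 2 values of 84 share dense rank 10.
Remaining distinct values take the next consecutive integers.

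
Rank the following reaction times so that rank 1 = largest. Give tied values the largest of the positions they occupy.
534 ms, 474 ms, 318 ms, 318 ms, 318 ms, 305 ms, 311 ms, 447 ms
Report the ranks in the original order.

1, 2, 6, 6, 6, 8, 7, 3

Sorted (descending): 534, 474, 447, 318, 318, 318, 311, 305
The 3 values of 318 occupy positions 4–6 → each gets rank 6.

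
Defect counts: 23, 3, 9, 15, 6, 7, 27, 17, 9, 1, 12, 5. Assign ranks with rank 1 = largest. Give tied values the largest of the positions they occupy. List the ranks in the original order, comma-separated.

Sorted (descending): 27, 23, 17, 15, 12, 9, 9, 7, 6, 5, 3, 1
The 2 values of 9 occupy positions 6–7 → each gets rank 7.

2, 11, 7, 4, 9, 8, 1, 3, 7, 12, 5, 10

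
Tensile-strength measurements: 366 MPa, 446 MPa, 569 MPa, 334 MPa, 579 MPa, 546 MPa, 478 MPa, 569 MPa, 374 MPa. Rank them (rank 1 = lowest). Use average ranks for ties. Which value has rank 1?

334

Sorted (ascending): 334, 366, 374, 446, 478, 546, 569, 569, 579
The 2 values of 569 occupy positions 7–8 → average rank (7+8)/2 = 7.5.
Rank 1 → value 334.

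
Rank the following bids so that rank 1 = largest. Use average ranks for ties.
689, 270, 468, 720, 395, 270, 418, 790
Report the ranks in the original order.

3, 7.5, 4, 2, 6, 7.5, 5, 1

Sorted (descending): 790, 720, 689, 468, 418, 395, 270, 270
The 2 values of 270 occupy positions 7–8 → average rank (7+8)/2 = 7.5.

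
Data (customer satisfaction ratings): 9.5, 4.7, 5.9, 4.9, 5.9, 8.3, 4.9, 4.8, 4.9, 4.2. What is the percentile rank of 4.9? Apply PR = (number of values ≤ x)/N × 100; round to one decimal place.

60.0

N = 10.
Strictly below 4.9: 3. Equal to 4.9: 3.
PR = 6/10 × 100 = 60.0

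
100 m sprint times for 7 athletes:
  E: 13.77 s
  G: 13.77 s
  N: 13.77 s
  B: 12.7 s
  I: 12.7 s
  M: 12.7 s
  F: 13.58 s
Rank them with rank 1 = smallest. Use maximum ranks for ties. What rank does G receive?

7

Sorted (ascending): 12.7, 12.7, 12.7, 13.58, 13.77, 13.77, 13.77
The 3 values of 12.7 occupy positions 1–3 → each gets rank 3.
The 3 values of 13.77 occupy positions 5–7 → each gets rank 7.
G has value 13.77 s → rank 7.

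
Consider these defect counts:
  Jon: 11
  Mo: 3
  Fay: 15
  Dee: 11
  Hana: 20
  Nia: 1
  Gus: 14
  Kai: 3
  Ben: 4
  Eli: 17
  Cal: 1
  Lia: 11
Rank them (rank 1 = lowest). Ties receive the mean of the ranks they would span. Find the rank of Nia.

1.5

Sorted (ascending): 1, 1, 3, 3, 4, 11, 11, 11, 14, 15, 17, 20
The 2 values of 1 occupy positions 1–2 → average rank (1+2)/2 = 1.5.
The 2 values of 3 occupy positions 3–4 → average rank (3+4)/2 = 3.5.
The 3 values of 11 occupy positions 6–8 → average rank 7.
Nia has value 1 → rank 1.5.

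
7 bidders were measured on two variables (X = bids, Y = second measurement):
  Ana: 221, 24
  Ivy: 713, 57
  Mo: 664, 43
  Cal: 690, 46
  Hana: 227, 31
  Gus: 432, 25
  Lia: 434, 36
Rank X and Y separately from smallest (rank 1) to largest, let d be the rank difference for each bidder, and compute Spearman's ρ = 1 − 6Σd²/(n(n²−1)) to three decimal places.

0.964

Ranks of variable 1: 1, 7, 5, 6, 2, 3, 4
Ranks of variable 2: 1, 7, 5, 6, 3, 2, 4
d = r₁ − r₂: 0, 0, 0, 0, -1, 1, 0
d²: 0, 0, 0, 0, 1, 1, 0; Σd² = 2
ρ = 1 − 6·2/(7·48) = 1 − 12/336 = 0.964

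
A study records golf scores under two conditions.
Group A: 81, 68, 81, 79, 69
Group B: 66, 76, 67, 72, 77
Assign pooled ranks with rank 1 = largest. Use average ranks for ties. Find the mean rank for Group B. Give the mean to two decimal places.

6.80

Sorted (descending): 81, 81, 79, 77, 76, 72, 69, 68, 67, 66
The 2 values of 81 occupy positions 1–2 → average rank (1+2)/2 = 1.5.
Group B values → pooled ranks: 66→10, 76→5, 67→9, 72→6, 77→4
Mean rank = (10 + 5 + 9 + 6 + 4) / 5 = 6.80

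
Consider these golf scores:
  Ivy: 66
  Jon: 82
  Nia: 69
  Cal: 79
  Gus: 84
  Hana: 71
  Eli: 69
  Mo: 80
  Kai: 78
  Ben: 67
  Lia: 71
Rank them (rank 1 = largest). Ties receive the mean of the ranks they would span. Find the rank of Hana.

6.5

Sorted (descending): 84, 82, 80, 79, 78, 71, 71, 69, 69, 67, 66
The 2 values of 71 occupy positions 6–7 → average rank (6+7)/2 = 6.5.
The 2 values of 69 occupy positions 8–9 → average rank (8+9)/2 = 8.5.
Hana has value 71 → rank 6.5.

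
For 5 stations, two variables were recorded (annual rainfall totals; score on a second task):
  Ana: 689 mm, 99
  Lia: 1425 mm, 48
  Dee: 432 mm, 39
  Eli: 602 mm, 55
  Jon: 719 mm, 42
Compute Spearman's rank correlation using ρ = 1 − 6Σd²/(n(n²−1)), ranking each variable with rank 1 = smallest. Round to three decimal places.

0.200

Ranks of variable 1: 3, 5, 1, 2, 4
Ranks of variable 2: 5, 3, 1, 4, 2
d = r₁ − r₂: -2, 2, 0, -2, 2
d²: 4, 4, 0, 4, 4; Σd² = 16
ρ = 1 − 6·16/(5·24) = 1 − 96/120 = 0.200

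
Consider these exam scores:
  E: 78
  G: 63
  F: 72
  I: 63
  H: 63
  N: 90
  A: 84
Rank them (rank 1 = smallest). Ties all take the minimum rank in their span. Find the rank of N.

Sorted (ascending): 63, 63, 63, 72, 78, 84, 90
The 3 values of 63 occupy positions 1–3 → each gets rank 1.
N has value 90 → rank 7.

7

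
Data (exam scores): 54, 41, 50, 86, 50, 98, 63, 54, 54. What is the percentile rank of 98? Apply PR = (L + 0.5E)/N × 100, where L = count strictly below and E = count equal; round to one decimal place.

94.4

N = 9.
Strictly below 98: 8. Equal to 98: 1.
PR = (8 + 0.5·1)/9 × 100 = 94.4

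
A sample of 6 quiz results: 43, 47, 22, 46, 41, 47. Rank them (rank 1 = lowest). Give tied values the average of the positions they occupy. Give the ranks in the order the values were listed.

3, 5.5, 1, 4, 2, 5.5

Sorted (ascending): 22, 41, 43, 46, 47, 47
The 2 values of 47 occupy positions 5–6 → average rank (5+6)/2 = 5.5.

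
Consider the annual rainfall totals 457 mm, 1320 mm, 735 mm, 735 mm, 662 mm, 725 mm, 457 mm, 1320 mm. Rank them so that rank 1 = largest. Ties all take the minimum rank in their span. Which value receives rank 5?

725

Sorted (descending): 1320, 1320, 735, 735, 725, 662, 457, 457
The 2 values of 1320 occupy positions 1–2 → each gets rank 1.
The 2 values of 735 occupy positions 3–4 → each gets rank 3.
The 2 values of 457 occupy positions 7–8 → each gets rank 7.
Rank 5 → value 725.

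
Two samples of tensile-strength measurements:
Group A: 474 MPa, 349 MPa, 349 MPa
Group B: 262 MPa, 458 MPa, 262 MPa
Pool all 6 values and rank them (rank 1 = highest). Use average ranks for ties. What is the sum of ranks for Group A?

Sorted (descending): 474, 458, 349, 349, 262, 262
The 2 values of 349 occupy positions 3–4 → average rank (3+4)/2 = 3.5.
The 2 values of 262 occupy positions 5–6 → average rank (5+6)/2 = 5.5.
Group A values → pooled ranks: 474→1, 349→3.5, 349→3.5
Rank sum = 1 + 3.5 + 3.5 = 8

8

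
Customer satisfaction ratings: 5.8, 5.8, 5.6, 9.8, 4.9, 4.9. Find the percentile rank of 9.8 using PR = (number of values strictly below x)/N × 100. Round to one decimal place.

N = 6.
Strictly below 9.8: 5. Equal to 9.8: 1.
PR = 5/6 × 100 = 83.3

83.3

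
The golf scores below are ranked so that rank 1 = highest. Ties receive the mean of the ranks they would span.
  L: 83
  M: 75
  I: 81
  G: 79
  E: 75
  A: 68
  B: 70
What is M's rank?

4.5

Sorted (descending): 83, 81, 79, 75, 75, 70, 68
The 2 values of 75 occupy positions 4–5 → average rank (4+5)/2 = 4.5.
M has value 75 → rank 4.5.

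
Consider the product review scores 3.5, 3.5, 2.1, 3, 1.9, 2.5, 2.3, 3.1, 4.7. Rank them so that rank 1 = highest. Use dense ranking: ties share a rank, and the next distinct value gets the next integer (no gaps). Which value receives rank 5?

2.5

Sorted (descending): 4.7, 3.5, 3.5, 3.1, 3, 2.5, 2.3, 2.1, 1.9
The 2 values of 3.5 share dense rank 2.
Remaining distinct values take the next consecutive integers.
Rank 5 → value 2.5.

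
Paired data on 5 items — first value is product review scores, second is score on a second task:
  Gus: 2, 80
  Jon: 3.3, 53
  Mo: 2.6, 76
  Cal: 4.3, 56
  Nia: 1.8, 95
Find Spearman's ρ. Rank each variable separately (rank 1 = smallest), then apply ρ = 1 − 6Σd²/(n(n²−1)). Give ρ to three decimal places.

Ranks of variable 1: 2, 4, 3, 5, 1
Ranks of variable 2: 4, 1, 3, 2, 5
d = r₁ − r₂: -2, 3, 0, 3, -4
d²: 4, 9, 0, 9, 16; Σd² = 38
ρ = 1 − 6·38/(5·24) = 1 − 228/120 = -0.900

-0.900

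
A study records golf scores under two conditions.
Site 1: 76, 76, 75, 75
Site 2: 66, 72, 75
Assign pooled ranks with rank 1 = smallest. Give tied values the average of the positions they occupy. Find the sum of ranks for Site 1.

21

Sorted (ascending): 66, 72, 75, 75, 75, 76, 76
The 3 values of 75 occupy positions 3–5 → average rank 4.
The 2 values of 76 occupy positions 6–7 → average rank (6+7)/2 = 6.5.
Site 1 values → pooled ranks: 76→6.5, 76→6.5, 75→4, 75→4
Rank sum = 6.5 + 6.5 + 4 + 4 = 21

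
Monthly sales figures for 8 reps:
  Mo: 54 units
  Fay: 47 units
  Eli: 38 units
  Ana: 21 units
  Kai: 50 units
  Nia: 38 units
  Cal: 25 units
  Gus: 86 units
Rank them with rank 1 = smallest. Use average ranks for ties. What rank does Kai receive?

Sorted (ascending): 21, 25, 38, 38, 47, 50, 54, 86
The 2 values of 38 occupy positions 3–4 → average rank (3+4)/2 = 3.5.
Kai has value 50 units → rank 6.

6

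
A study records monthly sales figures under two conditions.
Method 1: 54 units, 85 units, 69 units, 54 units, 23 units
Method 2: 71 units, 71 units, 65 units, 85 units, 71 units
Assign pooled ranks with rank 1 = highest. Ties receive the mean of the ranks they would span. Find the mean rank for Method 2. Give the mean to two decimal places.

4.10

Sorted (descending): 85, 85, 71, 71, 71, 69, 65, 54, 54, 23
The 2 values of 85 occupy positions 1–2 → average rank (1+2)/2 = 1.5.
The 3 values of 71 occupy positions 3–5 → average rank 4.
The 2 values of 54 occupy positions 8–9 → average rank (8+9)/2 = 8.5.
Method 2 values → pooled ranks: 71→4, 71→4, 65→7, 85→1.5, 71→4
Mean rank = (4 + 4 + 7 + 1.5 + 4) / 5 = 4.10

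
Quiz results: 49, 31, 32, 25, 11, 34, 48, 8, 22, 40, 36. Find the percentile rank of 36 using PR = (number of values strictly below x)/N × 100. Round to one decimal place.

N = 11.
Strictly below 36: 7. Equal to 36: 1.
PR = 7/11 × 100 = 63.6

63.6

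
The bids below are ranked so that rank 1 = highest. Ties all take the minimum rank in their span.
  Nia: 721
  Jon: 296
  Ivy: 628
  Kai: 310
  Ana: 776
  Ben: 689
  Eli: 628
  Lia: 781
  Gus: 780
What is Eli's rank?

6

Sorted (descending): 781, 780, 776, 721, 689, 628, 628, 310, 296
The 2 values of 628 occupy positions 6–7 → each gets rank 6.
Eli has value 628 → rank 6.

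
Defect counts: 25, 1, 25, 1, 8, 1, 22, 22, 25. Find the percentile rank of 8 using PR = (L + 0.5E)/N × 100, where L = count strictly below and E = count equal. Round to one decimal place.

38.9

N = 9.
Strictly below 8: 3. Equal to 8: 1.
PR = (3 + 0.5·1)/9 × 100 = 38.9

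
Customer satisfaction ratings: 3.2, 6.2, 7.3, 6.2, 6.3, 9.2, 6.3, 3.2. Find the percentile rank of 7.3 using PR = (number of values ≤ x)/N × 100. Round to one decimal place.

N = 8.
Strictly below 7.3: 6. Equal to 7.3: 1.
PR = 7/8 × 100 = 87.5

87.5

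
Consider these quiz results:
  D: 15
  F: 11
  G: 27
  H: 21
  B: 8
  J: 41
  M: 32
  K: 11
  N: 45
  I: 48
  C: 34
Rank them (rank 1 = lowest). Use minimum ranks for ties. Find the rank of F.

Sorted (ascending): 8, 11, 11, 15, 21, 27, 32, 34, 41, 45, 48
The 2 values of 11 occupy positions 2–3 → each gets rank 2.
F has value 11 → rank 2.

2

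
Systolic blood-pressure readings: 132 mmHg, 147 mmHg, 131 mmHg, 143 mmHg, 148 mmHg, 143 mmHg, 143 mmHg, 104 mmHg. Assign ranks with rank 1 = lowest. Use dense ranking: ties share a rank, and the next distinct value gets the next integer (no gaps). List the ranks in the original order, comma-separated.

3, 5, 2, 4, 6, 4, 4, 1

Sorted (ascending): 104, 131, 132, 143, 143, 143, 147, 148
The 3 values of 143 share dense rank 4.
Remaining distinct values take the next consecutive integers.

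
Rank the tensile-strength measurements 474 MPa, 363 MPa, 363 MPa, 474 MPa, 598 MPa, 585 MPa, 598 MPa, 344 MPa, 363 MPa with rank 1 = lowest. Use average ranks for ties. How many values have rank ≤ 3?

4

Sorted (ascending): 344, 363, 363, 363, 474, 474, 585, 598, 598
The 3 values of 363 occupy positions 2–4 → average rank 3.
The 2 values of 474 occupy positions 5–6 → average rank (5+6)/2 = 5.5.
The 2 values of 598 occupy positions 8–9 → average rank (8+9)/2 = 8.5.
Ranks ≤ 3: {1, 3, 3, 3} → 4 values.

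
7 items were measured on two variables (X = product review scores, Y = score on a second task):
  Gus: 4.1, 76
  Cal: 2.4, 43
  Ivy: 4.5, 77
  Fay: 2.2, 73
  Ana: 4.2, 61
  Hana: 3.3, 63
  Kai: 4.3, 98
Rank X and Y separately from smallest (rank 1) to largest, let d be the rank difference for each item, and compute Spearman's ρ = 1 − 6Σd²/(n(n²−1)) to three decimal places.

0.607

Ranks of variable 1: 4, 2, 7, 1, 5, 3, 6
Ranks of variable 2: 5, 1, 6, 4, 2, 3, 7
d = r₁ − r₂: -1, 1, 1, -3, 3, 0, -1
d²: 1, 1, 1, 9, 9, 0, 1; Σd² = 22
ρ = 1 − 6·22/(7·48) = 1 − 132/336 = 0.607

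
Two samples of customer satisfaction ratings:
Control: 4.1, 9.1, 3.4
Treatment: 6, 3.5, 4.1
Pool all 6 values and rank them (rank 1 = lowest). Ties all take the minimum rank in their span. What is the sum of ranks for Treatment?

10

Sorted (ascending): 3.4, 3.5, 4.1, 4.1, 6, 9.1
The 2 values of 4.1 occupy positions 3–4 → each gets rank 3.
Treatment values → pooled ranks: 6→5, 3.5→2, 4.1→3
Rank sum = 5 + 2 + 3 = 10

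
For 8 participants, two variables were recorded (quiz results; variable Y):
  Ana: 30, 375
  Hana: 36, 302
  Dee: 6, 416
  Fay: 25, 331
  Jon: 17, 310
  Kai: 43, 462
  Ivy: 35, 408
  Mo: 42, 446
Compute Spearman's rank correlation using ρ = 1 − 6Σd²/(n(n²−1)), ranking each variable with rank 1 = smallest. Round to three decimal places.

0.405

Ranks of variable 1: 4, 6, 1, 3, 2, 8, 5, 7
Ranks of variable 2: 4, 1, 6, 3, 2, 8, 5, 7
d = r₁ − r₂: 0, 5, -5, 0, 0, 0, 0, 0
d²: 0, 25, 25, 0, 0, 0, 0, 0; Σd² = 50
ρ = 1 − 6·50/(8·63) = 1 − 300/504 = 0.405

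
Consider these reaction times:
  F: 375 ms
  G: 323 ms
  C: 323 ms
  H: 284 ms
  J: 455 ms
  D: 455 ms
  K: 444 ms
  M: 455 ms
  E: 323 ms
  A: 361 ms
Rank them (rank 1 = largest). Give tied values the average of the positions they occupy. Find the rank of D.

Sorted (descending): 455, 455, 455, 444, 375, 361, 323, 323, 323, 284
The 3 values of 455 occupy positions 1–3 → average rank 2.
The 3 values of 323 occupy positions 7–9 → average rank 8.
D has value 455 ms → rank 2.

2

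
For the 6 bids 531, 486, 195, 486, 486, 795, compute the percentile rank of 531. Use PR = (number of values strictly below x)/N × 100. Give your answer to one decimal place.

66.7

N = 6.
Strictly below 531: 4. Equal to 531: 1.
PR = 4/6 × 100 = 66.7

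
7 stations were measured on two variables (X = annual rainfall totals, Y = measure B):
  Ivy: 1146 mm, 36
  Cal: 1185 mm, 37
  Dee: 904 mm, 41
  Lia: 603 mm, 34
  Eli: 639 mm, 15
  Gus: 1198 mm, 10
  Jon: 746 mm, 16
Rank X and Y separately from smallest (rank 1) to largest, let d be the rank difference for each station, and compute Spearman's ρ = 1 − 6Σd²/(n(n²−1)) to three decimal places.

0.036

Ranks of variable 1: 5, 6, 4, 1, 2, 7, 3
Ranks of variable 2: 5, 6, 7, 4, 2, 1, 3
d = r₁ − r₂: 0, 0, -3, -3, 0, 6, 0
d²: 0, 0, 9, 9, 0, 36, 0; Σd² = 54
ρ = 1 − 6·54/(7·48) = 1 − 324/336 = 0.036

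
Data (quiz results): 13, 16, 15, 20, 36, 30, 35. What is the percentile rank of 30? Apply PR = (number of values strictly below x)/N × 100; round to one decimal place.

57.1

N = 7.
Strictly below 30: 4. Equal to 30: 1.
PR = 4/7 × 100 = 57.1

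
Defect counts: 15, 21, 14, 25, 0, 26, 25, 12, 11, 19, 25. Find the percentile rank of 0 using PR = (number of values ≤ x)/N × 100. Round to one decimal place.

N = 11.
Strictly below 0: 0. Equal to 0: 1.
PR = 1/11 × 100 = 9.1

9.1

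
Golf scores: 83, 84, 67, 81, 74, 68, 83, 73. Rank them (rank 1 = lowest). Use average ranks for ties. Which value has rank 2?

68

Sorted (ascending): 67, 68, 73, 74, 81, 83, 83, 84
The 2 values of 83 occupy positions 6–7 → average rank (6+7)/2 = 6.5.
Rank 2 → value 68.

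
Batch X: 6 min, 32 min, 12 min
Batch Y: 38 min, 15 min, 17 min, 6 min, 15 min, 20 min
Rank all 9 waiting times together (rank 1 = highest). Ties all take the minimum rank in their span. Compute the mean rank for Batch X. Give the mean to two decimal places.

Sorted (descending): 38, 32, 20, 17, 15, 15, 12, 6, 6
The 2 values of 15 occupy positions 5–6 → each gets rank 5.
The 2 values of 6 occupy positions 8–9 → each gets rank 8.
Batch X values → pooled ranks: 6→8, 32→2, 12→7
Mean rank = (8 + 2 + 7) / 3 = 5.67

5.67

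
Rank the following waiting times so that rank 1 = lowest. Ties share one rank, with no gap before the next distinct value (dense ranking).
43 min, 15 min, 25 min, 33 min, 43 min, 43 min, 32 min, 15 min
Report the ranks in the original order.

5, 1, 2, 4, 5, 5, 3, 1

Sorted (ascending): 15, 15, 25, 32, 33, 43, 43, 43
The 2 values of 15 share dense rank 1.
The 3 values of 43 share dense rank 5.
Remaining distinct values take the next consecutive integers.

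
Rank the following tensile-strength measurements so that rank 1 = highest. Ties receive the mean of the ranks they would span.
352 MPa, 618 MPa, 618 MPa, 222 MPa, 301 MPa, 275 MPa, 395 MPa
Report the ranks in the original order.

4, 1.5, 1.5, 7, 5, 6, 3

Sorted (descending): 618, 618, 395, 352, 301, 275, 222
The 2 values of 618 occupy positions 1–2 → average rank (1+2)/2 = 1.5.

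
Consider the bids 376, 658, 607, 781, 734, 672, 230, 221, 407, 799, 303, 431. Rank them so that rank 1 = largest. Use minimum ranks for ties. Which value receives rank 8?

407

Sorted (descending): 799, 781, 734, 672, 658, 607, 431, 407, 376, 303, 230, 221
No ties — each value takes its position as its rank.
Rank 8 → value 407.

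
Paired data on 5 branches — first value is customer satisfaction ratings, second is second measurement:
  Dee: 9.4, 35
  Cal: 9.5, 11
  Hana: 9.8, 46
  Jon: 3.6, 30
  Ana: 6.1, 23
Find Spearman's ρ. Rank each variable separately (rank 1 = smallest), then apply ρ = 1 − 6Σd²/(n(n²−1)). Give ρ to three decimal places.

Ranks of variable 1: 3, 4, 5, 1, 2
Ranks of variable 2: 4, 1, 5, 3, 2
d = r₁ − r₂: -1, 3, 0, -2, 0
d²: 1, 9, 0, 4, 0; Σd² = 14
ρ = 1 − 6·14/(5·24) = 1 − 84/120 = 0.300

0.300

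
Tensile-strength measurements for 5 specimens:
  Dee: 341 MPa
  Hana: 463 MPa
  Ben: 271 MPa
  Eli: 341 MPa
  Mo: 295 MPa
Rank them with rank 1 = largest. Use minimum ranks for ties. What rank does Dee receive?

Sorted (descending): 463, 341, 341, 295, 271
The 2 values of 341 occupy positions 2–3 → each gets rank 2.
Dee has value 341 MPa → rank 2.

2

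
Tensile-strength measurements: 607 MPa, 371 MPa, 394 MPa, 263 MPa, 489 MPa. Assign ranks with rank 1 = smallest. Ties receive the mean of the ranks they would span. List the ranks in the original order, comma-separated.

Sorted (ascending): 263, 371, 394, 489, 607
No ties — each value takes its position as its rank.

5, 2, 3, 1, 4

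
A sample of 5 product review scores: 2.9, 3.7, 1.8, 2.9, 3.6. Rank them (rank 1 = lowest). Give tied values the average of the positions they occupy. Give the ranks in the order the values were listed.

2.5, 5, 1, 2.5, 4

Sorted (ascending): 1.8, 2.9, 2.9, 3.6, 3.7
The 2 values of 2.9 occupy positions 2–3 → average rank (2+3)/2 = 2.5.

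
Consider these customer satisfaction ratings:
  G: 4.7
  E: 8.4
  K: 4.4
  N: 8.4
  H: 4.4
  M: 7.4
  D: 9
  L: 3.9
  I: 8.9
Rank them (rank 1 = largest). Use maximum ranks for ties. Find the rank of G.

6

Sorted (descending): 9, 8.9, 8.4, 8.4, 7.4, 4.7, 4.4, 4.4, 3.9
The 2 values of 8.4 occupy positions 3–4 → each gets rank 4.
The 2 values of 4.4 occupy positions 7–8 → each gets rank 8.
G has value 4.7 → rank 6.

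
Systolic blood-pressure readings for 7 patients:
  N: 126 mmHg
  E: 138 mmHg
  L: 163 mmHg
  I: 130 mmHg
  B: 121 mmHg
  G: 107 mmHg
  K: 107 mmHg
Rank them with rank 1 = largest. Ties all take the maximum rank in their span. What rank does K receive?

Sorted (descending): 163, 138, 130, 126, 121, 107, 107
The 2 values of 107 occupy positions 6–7 → each gets rank 7.
K has value 107 mmHg → rank 7.

7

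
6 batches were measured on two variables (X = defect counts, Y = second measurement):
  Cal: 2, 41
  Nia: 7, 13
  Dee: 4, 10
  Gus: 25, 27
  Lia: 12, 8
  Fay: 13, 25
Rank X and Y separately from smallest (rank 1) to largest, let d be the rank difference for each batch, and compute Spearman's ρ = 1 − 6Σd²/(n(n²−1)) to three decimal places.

-0.029

Ranks of variable 1: 1, 3, 2, 6, 4, 5
Ranks of variable 2: 6, 3, 2, 5, 1, 4
d = r₁ − r₂: -5, 0, 0, 1, 3, 1
d²: 25, 0, 0, 1, 9, 1; Σd² = 36
ρ = 1 − 6·36/(6·35) = 1 − 216/210 = -0.029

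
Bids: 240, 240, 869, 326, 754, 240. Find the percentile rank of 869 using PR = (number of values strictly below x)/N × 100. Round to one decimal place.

83.3

N = 6.
Strictly below 869: 5. Equal to 869: 1.
PR = 5/6 × 100 = 83.3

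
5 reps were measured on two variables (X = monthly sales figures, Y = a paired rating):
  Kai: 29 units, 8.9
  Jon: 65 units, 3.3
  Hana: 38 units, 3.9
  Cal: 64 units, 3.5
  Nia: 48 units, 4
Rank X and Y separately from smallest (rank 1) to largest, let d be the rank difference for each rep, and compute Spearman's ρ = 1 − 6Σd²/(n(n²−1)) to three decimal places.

-0.900

Ranks of variable 1: 1, 5, 2, 4, 3
Ranks of variable 2: 5, 1, 3, 2, 4
d = r₁ − r₂: -4, 4, -1, 2, -1
d²: 16, 16, 1, 4, 1; Σd² = 38
ρ = 1 − 6·38/(5·24) = 1 − 228/120 = -0.900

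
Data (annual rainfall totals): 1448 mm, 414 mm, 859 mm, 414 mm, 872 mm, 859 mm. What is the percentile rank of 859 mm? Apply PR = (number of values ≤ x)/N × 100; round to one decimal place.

66.7

N = 6.
Strictly below 859: 2. Equal to 859: 2.
PR = 4/6 × 100 = 66.7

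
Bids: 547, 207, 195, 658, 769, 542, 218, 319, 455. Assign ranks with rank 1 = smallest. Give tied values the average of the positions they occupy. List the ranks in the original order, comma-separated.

Sorted (ascending): 195, 207, 218, 319, 455, 542, 547, 658, 769
No ties — each value takes its position as its rank.

7, 2, 1, 8, 9, 6, 3, 4, 5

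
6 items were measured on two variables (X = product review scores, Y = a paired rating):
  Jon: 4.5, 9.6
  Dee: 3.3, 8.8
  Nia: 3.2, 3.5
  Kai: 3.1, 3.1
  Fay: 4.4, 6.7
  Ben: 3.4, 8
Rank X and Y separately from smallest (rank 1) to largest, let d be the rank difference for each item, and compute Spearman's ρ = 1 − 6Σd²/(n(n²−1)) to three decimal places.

0.771

Ranks of variable 1: 6, 3, 2, 1, 5, 4
Ranks of variable 2: 6, 5, 2, 1, 3, 4
d = r₁ − r₂: 0, -2, 0, 0, 2, 0
d²: 0, 4, 0, 0, 4, 0; Σd² = 8
ρ = 1 − 6·8/(6·35) = 1 − 48/210 = 0.771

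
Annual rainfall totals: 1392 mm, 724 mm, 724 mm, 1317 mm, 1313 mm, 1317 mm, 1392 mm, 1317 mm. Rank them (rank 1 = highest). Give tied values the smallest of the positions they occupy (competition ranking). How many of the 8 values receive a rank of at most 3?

Sorted (descending): 1392, 1392, 1317, 1317, 1317, 1313, 724, 724
The 2 values of 1392 occupy positions 1–2 → each gets rank 1.
The 3 values of 1317 occupy positions 3–5 → each gets rank 3.
The 2 values of 724 occupy positions 7–8 → each gets rank 7.
Ranks ≤ 3: {1, 1, 3, 3, 3} → 5 values.

5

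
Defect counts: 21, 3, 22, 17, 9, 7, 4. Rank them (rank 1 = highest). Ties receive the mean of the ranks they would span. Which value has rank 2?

Sorted (descending): 22, 21, 17, 9, 7, 4, 3
No ties — each value takes its position as its rank.
Rank 2 → value 21.

21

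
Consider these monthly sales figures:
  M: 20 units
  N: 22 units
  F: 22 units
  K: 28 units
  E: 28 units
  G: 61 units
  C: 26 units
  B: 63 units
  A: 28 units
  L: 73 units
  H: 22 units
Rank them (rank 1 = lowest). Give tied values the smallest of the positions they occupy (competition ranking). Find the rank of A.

6

Sorted (ascending): 20, 22, 22, 22, 26, 28, 28, 28, 61, 63, 73
The 3 values of 22 occupy positions 2–4 → each gets rank 2.
The 3 values of 28 occupy positions 6–8 → each gets rank 6.
A has value 28 units → rank 6.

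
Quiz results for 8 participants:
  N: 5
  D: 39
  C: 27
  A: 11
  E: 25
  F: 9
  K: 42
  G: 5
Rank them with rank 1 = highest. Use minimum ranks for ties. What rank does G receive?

Sorted (descending): 42, 39, 27, 25, 11, 9, 5, 5
The 2 values of 5 occupy positions 7–8 → each gets rank 7.
G has value 5 → rank 7.

7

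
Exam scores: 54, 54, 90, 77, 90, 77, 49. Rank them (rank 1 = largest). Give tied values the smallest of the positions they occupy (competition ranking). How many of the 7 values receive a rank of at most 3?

Sorted (descending): 90, 90, 77, 77, 54, 54, 49
The 2 values of 90 occupy positions 1–2 → each gets rank 1.
The 2 values of 77 occupy positions 3–4 → each gets rank 3.
The 2 values of 54 occupy positions 5–6 → each gets rank 5.
Ranks ≤ 3: {1, 1, 3, 3} → 4 values.

4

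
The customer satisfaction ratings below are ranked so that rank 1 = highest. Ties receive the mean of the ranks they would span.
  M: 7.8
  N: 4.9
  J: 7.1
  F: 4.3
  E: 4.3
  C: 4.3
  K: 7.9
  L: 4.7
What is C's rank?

Sorted (descending): 7.9, 7.8, 7.1, 4.9, 4.7, 4.3, 4.3, 4.3
The 3 values of 4.3 occupy positions 6–8 → average rank 7.
C has value 4.3 → rank 7.

7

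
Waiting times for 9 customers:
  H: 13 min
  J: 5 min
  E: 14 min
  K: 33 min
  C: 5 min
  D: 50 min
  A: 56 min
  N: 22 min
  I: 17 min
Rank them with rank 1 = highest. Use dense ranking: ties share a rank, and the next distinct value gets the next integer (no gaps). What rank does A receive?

1

Sorted (descending): 56, 50, 33, 22, 17, 14, 13, 5, 5
The 2 values of 5 share dense rank 8.
Remaining distinct values take the next consecutive integers.
A has value 56 min → rank 1.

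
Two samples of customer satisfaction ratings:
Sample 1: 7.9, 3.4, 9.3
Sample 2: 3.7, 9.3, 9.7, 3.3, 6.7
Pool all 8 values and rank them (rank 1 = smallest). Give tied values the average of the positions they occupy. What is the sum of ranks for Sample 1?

Sorted (ascending): 3.3, 3.4, 3.7, 6.7, 7.9, 9.3, 9.3, 9.7
The 2 values of 9.3 occupy positions 6–7 → average rank (6+7)/2 = 6.5.
Sample 1 values → pooled ranks: 7.9→5, 3.4→2, 9.3→6.5
Rank sum = 5 + 2 + 6.5 = 13.5

13.5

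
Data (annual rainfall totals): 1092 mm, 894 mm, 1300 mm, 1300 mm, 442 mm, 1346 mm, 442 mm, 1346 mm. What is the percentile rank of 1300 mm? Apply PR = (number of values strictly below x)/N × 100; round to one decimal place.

N = 8.
Strictly below 1300: 4. Equal to 1300: 2.
PR = 4/8 × 100 = 50.0

50.0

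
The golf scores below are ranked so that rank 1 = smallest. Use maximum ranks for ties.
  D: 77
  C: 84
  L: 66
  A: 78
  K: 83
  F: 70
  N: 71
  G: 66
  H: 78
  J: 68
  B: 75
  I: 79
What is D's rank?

7

Sorted (ascending): 66, 66, 68, 70, 71, 75, 77, 78, 78, 79, 83, 84
The 2 values of 66 occupy positions 1–2 → each gets rank 2.
The 2 values of 78 occupy positions 8–9 → each gets rank 9.
D has value 77 → rank 7.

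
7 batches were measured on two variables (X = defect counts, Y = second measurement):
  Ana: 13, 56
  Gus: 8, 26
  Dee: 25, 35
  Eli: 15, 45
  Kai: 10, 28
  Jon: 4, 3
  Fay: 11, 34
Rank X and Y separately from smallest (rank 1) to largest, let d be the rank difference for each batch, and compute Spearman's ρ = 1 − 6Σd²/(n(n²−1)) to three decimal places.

Ranks of variable 1: 5, 2, 7, 6, 3, 1, 4
Ranks of variable 2: 7, 2, 5, 6, 3, 1, 4
d = r₁ − r₂: -2, 0, 2, 0, 0, 0, 0
d²: 4, 0, 4, 0, 0, 0, 0; Σd² = 8
ρ = 1 − 6·8/(7·48) = 1 − 48/336 = 0.857

0.857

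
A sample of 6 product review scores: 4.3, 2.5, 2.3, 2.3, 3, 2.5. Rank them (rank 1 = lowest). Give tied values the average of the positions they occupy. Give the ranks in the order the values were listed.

Sorted (ascending): 2.3, 2.3, 2.5, 2.5, 3, 4.3
The 2 values of 2.3 occupy positions 1–2 → average rank (1+2)/2 = 1.5.
The 2 values of 2.5 occupy positions 3–4 → average rank (3+4)/2 = 3.5.

6, 3.5, 1.5, 1.5, 5, 3.5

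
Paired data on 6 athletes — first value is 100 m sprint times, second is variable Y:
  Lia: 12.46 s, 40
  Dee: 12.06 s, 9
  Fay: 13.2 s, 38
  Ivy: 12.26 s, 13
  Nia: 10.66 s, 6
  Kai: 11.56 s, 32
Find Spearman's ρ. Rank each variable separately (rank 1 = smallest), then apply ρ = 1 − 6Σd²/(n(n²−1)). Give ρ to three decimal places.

0.771

Ranks of variable 1: 5, 3, 6, 4, 1, 2
Ranks of variable 2: 6, 2, 5, 3, 1, 4
d = r₁ − r₂: -1, 1, 1, 1, 0, -2
d²: 1, 1, 1, 1, 0, 4; Σd² = 8
ρ = 1 − 6·8/(6·35) = 1 − 48/210 = 0.771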